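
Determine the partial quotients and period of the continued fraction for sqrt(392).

[19; (1, 3, 1, 38)]

Write x_i = (sqrt(392) + m_i)/d_i with (m_0, d_0) = (0, 1). a_0 = floor(sqrt(392)) = 19, since 19^2 = 361 <= 392 < 400 = 20^2.
Iterate m_{i+1} = d_i*a_i - m_i, d_{i+1} = (392 - m_{i+1}^2)/d_i, a_{i+1} = floor((a_0 + m_{i+1})/d_{i+1}):
  m_1 = 1*19 - 0 = 19, d_1 = (392 - 19^2)/1 = 31/1 = 31, a_1 = floor((19 + 19)/31) = 1.
  m_2 = 31*1 - 19 = 12, d_2 = (392 - 12^2)/31 = 248/31 = 8, a_2 = floor((19 + 12)/8) = 3.
  m_3 = 8*3 - 12 = 12, d_3 = (392 - 12^2)/8 = 248/8 = 31, a_3 = floor((19 + 12)/31) = 1.
  m_4 = 31*1 - 12 = 19, d_4 = (392 - 19^2)/31 = 31/31 = 1, a_4 = floor((19 + 19)/1) = 38.
  m_5 = 1*38 - 19 = 19, d_5 = (392 - 19^2)/1 = 31/1 = 31: (m_5, d_5) = (m_1, d_1) = (19, 31), so from here the quotients repeat a_1, ..., a_4; the period length is 4.
Hence the expansion of sqrt(392) is a_0 = 19 followed by the repeating block 1, 3, 1, 38 (period 4).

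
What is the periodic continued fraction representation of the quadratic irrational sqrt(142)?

[11; (1, 10, 1, 22)]

Write x_i = (sqrt(142) + m_i)/d_i with (m_0, d_0) = (0, 1). a_0 = floor(sqrt(142)) = 11, since 11^2 = 121 <= 142 < 144 = 12^2.
Iterate m_{i+1} = d_i*a_i - m_i, d_{i+1} = (142 - m_{i+1}^2)/d_i, a_{i+1} = floor((a_0 + m_{i+1})/d_{i+1}):
  m_1 = 1*11 - 0 = 11, d_1 = (142 - 11^2)/1 = 21/1 = 21, a_1 = floor((11 + 11)/21) = 1.
  m_2 = 21*1 - 11 = 10, d_2 = (142 - 10^2)/21 = 42/21 = 2, a_2 = floor((11 + 10)/2) = 10.
  m_3 = 2*10 - 10 = 10, d_3 = (142 - 10^2)/2 = 42/2 = 21, a_3 = floor((11 + 10)/21) = 1.
  m_4 = 21*1 - 10 = 11, d_4 = (142 - 11^2)/21 = 21/21 = 1, a_4 = floor((11 + 11)/1) = 22.
  m_5 = 1*22 - 11 = 11, d_5 = (142 - 11^2)/1 = 21/1 = 21: (m_5, d_5) = (m_1, d_1) = (11, 21), so from here the quotients repeat a_1, ..., a_4; the period length is 4.
Hence the expansion of sqrt(142) is a_0 = 11 followed by the repeating block 1, 10, 1, 22 (period 4).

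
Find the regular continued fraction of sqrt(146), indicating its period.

[12; (12, 24)]

Write x_i = (sqrt(146) + m_i)/d_i with (m_0, d_0) = (0, 1). a_0 = floor(sqrt(146)) = 12, since 12^2 = 144 <= 146 < 169 = 13^2.
Iterate m_{i+1} = d_i*a_i - m_i, d_{i+1} = (146 - m_{i+1}^2)/d_i, a_{i+1} = floor((a_0 + m_{i+1})/d_{i+1}):
  m_1 = 1*12 - 0 = 12, d_1 = (146 - 12^2)/1 = 2/1 = 2, a_1 = floor((12 + 12)/2) = 12.
  m_2 = 2*12 - 12 = 12, d_2 = (146 - 12^2)/2 = 2/2 = 1, a_2 = floor((12 + 12)/1) = 24.
  m_3 = 1*24 - 12 = 12, d_3 = (146 - 12^2)/1 = 2/1 = 2: (m_3, d_3) = (m_1, d_1) = (12, 2), so from here the quotients repeat a_1, a_2; the period length is 2.
Hence the expansion of sqrt(146) is a_0 = 12 followed by the repeating block 12, 24 (period 2).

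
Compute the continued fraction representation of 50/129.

Run the Euclidean algorithm on 50 and 129; the successive quotients are the partial quotients a_0, a_1, ... (each step inverts the fractional part left over by the previous one):
  50 = 0*129 + 50, so a_0 = 0.
  129 = 2*50 + 29, so a_1 = 2.
  50 = 1*29 + 21, so a_2 = 1.
  29 = 1*21 + 8, so a_3 = 1.
  21 = 2*8 + 5, so a_4 = 2.
  8 = 1*5 + 3, so a_5 = 1.
  5 = 1*3 + 2, so a_6 = 1.
  3 = 1*2 + 1, so a_7 = 1.
  2 = 2*1 + 0, so a_8 = 2.
The remainder reaches 0 after 9 divisions, so the expansion has 9 partial quotients, read off in order.

[0; 2, 1, 1, 2, 1, 1, 1, 2]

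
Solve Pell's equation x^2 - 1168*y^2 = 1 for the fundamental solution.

First expand sqrt(1168) as a continued fraction. With x_i = (sqrt(1168) + m_i)/d_i and (m_0, d_0) = (0, 1): a_0 = floor(sqrt(1168)) = 34, since 34^2 = 1156 <= 1168 < 1225 = 35^2.
Iterate m_{i+1} = d_i*a_i - m_i, d_{i+1} = (1168 - m_{i+1}^2)/d_i, a_{i+1} = floor((a_0 + m_{i+1})/d_{i+1}):
  m_1 = 1*34 - 0 = 34, d_1 = (1168 - 34^2)/1 = 12/1 = 12, a_1 = floor((34 + 34)/12) = 5.
  m_2 = 12*5 - 34 = 26, d_2 = (1168 - 26^2)/12 = 492/12 = 41, a_2 = floor((34 + 26)/41) = 1.
  m_3 = 41*1 - 26 = 15, d_3 = (1168 - 15^2)/41 = 943/41 = 23, a_3 = floor((34 + 15)/23) = 2.
  m_4 = 23*2 - 15 = 31, d_4 = (1168 - 31^2)/23 = 207/23 = 9, a_4 = floor((34 + 31)/9) = 7.
  m_5 = 9*7 - 31 = 32, d_5 = (1168 - 32^2)/9 = 144/9 = 16, a_5 = floor((34 + 32)/16) = 4.
  m_6 = 16*4 - 32 = 32, d_6 = (1168 - 32^2)/16 = 144/16 = 9, a_6 = floor((34 + 32)/9) = 7.
  m_7 = 9*7 - 32 = 31, d_7 = (1168 - 31^2)/9 = 207/9 = 23, a_7 = floor((34 + 31)/23) = 2.
  m_8 = 23*2 - 31 = 15, d_8 = (1168 - 15^2)/23 = 943/23 = 41, a_8 = floor((34 + 15)/41) = 1.
  m_9 = 41*1 - 15 = 26, d_9 = (1168 - 26^2)/41 = 492/41 = 12, a_9 = floor((34 + 26)/12) = 5.
  m_10 = 12*5 - 26 = 34, d_10 = (1168 - 34^2)/12 = 12/12 = 1, a_10 = floor((34 + 34)/1) = 68.
  m_11 = 1*68 - 34 = 34, d_11 = (1168 - 34^2)/1 = 12/1 = 12: (m_11, d_11) = (m_1, d_1) = (34, 12), so from here the quotients repeat a_1, ..., a_10; the period length is 10.
So sqrt(1168) = [34; (5, 1, 2, 7, 4, 7, 2, 1, 5, 68)] with period length k = 10.
k is even, so the fundamental solution of x^2 - 1168y^2 = 1 is (p_{k-1}, q_{k-1}) = (p_9, q_9); compute convergents through index 9.
Convergents (p_i = a_i*p_{i-1} + p_{i-2}, q_i = a_i*q_{i-1} + q_{i-2} with p_{-2}=0, p_{-1}=1, q_{-2}=1, q_{-1}=0):
  i=0: a_0=34, p_0 = 34*1 + 0 = 34, q_0 = 34*0 + 1 = 1.
  i=1: a_1=5, p_1 = 5*34 + 1 = 171, q_1 = 5*1 + 0 = 5.
  i=2: a_2=1, p_2 = 1*171 + 34 = 205, q_2 = 1*5 + 1 = 6.
  i=3: a_3=2, p_3 = 2*205 + 171 = 581, q_3 = 2*6 + 5 = 17.
  i=4: a_4=7, p_4 = 7*581 + 205 = 4272, q_4 = 7*17 + 6 = 125.
  i=5: a_5=4, p_5 = 4*4272 + 581 = 17669, q_5 = 4*125 + 17 = 517.
  i=6: a_6=7, p_6 = 7*17669 + 4272 = 127955, q_6 = 7*517 + 125 = 3744.
  i=7: a_7=2, p_7 = 2*127955 + 17669 = 273579, q_7 = 2*3744 + 517 = 8005.
  i=8: a_8=1, p_8 = 1*273579 + 127955 = 401534, q_8 = 1*8005 + 3744 = 11749.
  i=9: a_9=5, p_9 = 5*401534 + 273579 = 2281249, q_9 = 5*11749 + 8005 = 66750.
Check: 2281249^2 - 1168*66750^2 = 5204097000001 - 5204097000000 = 1, so (x, y) = (2281249, 66750) solves the equation, and by the theorem it is the least positive solution.

(x, y) = (2281249, 66750)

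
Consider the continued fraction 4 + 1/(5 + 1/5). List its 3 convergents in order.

4/1, 21/5, 109/26

Using the convergent recurrence p_i = a_i*p_{i-1} + p_{i-2}, q_i = a_i*q_{i-1} + q_{i-2} with p_{-2}=0, p_{-1}=1, q_{-2}=1, q_{-1}=0:
  i=0: a_0=4, p_0 = 4*1 + 0 = 4, q_0 = 4*0 + 1 = 1.
  i=1: a_1=5, p_1 = 5*4 + 1 = 21, q_1 = 5*1 + 0 = 5.
  i=2: a_2=5, p_2 = 5*21 + 4 = 109, q_2 = 5*5 + 1 = 26.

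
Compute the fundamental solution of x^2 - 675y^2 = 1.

(x, y) = (26, 1)

First expand sqrt(675) as a continued fraction. With x_i = (sqrt(675) + m_i)/d_i and (m_0, d_0) = (0, 1): a_0 = floor(sqrt(675)) = 25, since 25^2 = 625 <= 675 < 676 = 26^2.
Iterate m_{i+1} = d_i*a_i - m_i, d_{i+1} = (675 - m_{i+1}^2)/d_i, a_{i+1} = floor((a_0 + m_{i+1})/d_{i+1}):
  m_1 = 1*25 - 0 = 25, d_1 = (675 - 25^2)/1 = 50/1 = 50, a_1 = floor((25 + 25)/50) = 1.
  m_2 = 50*1 - 25 = 25, d_2 = (675 - 25^2)/50 = 50/50 = 1, a_2 = floor((25 + 25)/1) = 50.
  m_3 = 1*50 - 25 = 25, d_3 = (675 - 25^2)/1 = 50/1 = 50: (m_3, d_3) = (m_1, d_1) = (25, 50), so from here the quotients repeat a_1, a_2; the period length is 2.
So sqrt(675) = [25; (1, 50)] with period length k = 2.
k is even, so the fundamental solution of x^2 - 675y^2 = 1 is (p_{k-1}, q_{k-1}) = (p_1, q_1); compute convergents through index 1.
Convergents (p_i = a_i*p_{i-1} + p_{i-2}, q_i = a_i*q_{i-1} + q_{i-2} with p_{-2}=0, p_{-1}=1, q_{-2}=1, q_{-1}=0):
  i=0: a_0=25, p_0 = 25*1 + 0 = 25, q_0 = 25*0 + 1 = 1.
  i=1: a_1=1, p_1 = 1*25 + 1 = 26, q_1 = 1*1 + 0 = 1.
Check: 26^2 - 675*1^2 = 676 - 675 = 1, so (x, y) = (26, 1) solves the equation, and by the theorem it is the least positive solution.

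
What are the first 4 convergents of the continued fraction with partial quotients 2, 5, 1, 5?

Using the convergent recurrence p_i = a_i*p_{i-1} + p_{i-2}, q_i = a_i*q_{i-1} + q_{i-2} with p_{-2}=0, p_{-1}=1, q_{-2}=1, q_{-1}=0:
  i=0: a_0=2, p_0 = 2*1 + 0 = 2, q_0 = 2*0 + 1 = 1.
  i=1: a_1=5, p_1 = 5*2 + 1 = 11, q_1 = 5*1 + 0 = 5.
  i=2: a_2=1, p_2 = 1*11 + 2 = 13, q_2 = 1*5 + 1 = 6.
  i=3: a_3=5, p_3 = 5*13 + 11 = 76, q_3 = 5*6 + 5 = 35.

2/1, 11/5, 13/6, 76/35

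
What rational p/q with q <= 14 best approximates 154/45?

41/12

Expand x = 154/45 as a continued fraction with the Euclidean algorithm:
  154 = 3*45 + 19, so a_0 = 3.
  45 = 2*19 + 7, so a_1 = 2.
  19 = 2*7 + 5, so a_2 = 2.
  7 = 1*5 + 2, so a_3 = 1.
  5 = 2*2 + 1, so a_4 = 2.
  2 = 2*1 + 0, so a_5 = 2.
so x = [3; 2, 2, 1, 2, 2].
Convergents (p_i = a_i*p_{i-1} + p_{i-2}, q_i = a_i*q_{i-1} + q_{i-2} with p_{-2}=0, p_{-1}=1, q_{-2}=1, q_{-1}=0), until the denominator exceeds 14:
  i=0: a_0=3, p_0 = 3*1 + 0 = 3, q_0 = 3*0 + 1 = 1.
  i=1: a_1=2, p_1 = 2*3 + 1 = 7, q_1 = 2*1 + 0 = 2.
  i=2: a_2=2, p_2 = 2*7 + 3 = 17, q_2 = 2*2 + 1 = 5.
  i=3: a_3=1, p_3 = 1*17 + 7 = 24, q_3 = 1*5 + 2 = 7.
  i=4: a_4=2, p_4 = 2*24 + 17 = 65, q_4 = 2*7 + 5 = 19.
q_4 = 19 > 14, so the last convergent with denominator <= 14 is p_3/q_3 = 24/7.
The closest fraction with denominator <= 14 is either p_3/q_3 or the intermediate fraction (k*p_3 + p_2)/(k*q_3 + q_2) with the largest k >= 1 whose denominator stays <= 14; these approach x as k grows, and every other convergent or intermediate fraction in range is farther away.
Largest k: floor((14 - q_2)/q_3) = floor((14 - 5)/7) = 1.
That gives (1*24 + 17)/(1*7 + 5) = 41/12.
Compare the errors: |x - 24/7| = |154*7 - 24*45|/(45*7) = 2/315, and |x - 41/12| = |154*12 - 41*45|/(45*12) = 3/540.
Cross-multiplying, 3*315 = 945 < 1080 = 2*540, so 3/540 is smaller: the intermediate fraction 41/12 is closer to x than 24/7.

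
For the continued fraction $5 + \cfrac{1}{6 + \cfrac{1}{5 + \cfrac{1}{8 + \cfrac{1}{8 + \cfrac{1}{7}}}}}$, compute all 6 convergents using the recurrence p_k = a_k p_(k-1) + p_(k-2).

5/1, 31/6, 160/31, 1311/254, 10648/2063, 75847/14695

Using the convergent recurrence p_i = a_i*p_{i-1} + p_{i-2}, q_i = a_i*q_{i-1} + q_{i-2} with p_{-2}=0, p_{-1}=1, q_{-2}=1, q_{-1}=0:
  i=0: a_0=5, p_0 = 5*1 + 0 = 5, q_0 = 5*0 + 1 = 1.
  i=1: a_1=6, p_1 = 6*5 + 1 = 31, q_1 = 6*1 + 0 = 6.
  i=2: a_2=5, p_2 = 5*31 + 5 = 160, q_2 = 5*6 + 1 = 31.
  i=3: a_3=8, p_3 = 8*160 + 31 = 1311, q_3 = 8*31 + 6 = 254.
  i=4: a_4=8, p_4 = 8*1311 + 160 = 10648, q_4 = 8*254 + 31 = 2063.
  i=5: a_5=7, p_5 = 7*10648 + 1311 = 75847, q_5 = 7*2063 + 254 = 14695.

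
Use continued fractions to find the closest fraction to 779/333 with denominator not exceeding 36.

82/35

Expand x = 779/333 as a continued fraction with the Euclidean algorithm:
  779 = 2*333 + 113, so a_0 = 2.
  333 = 2*113 + 107, so a_1 = 2.
  113 = 1*107 + 6, so a_2 = 1.
  107 = 17*6 + 5, so a_3 = 17.
  6 = 1*5 + 1, so a_4 = 1.
  5 = 5*1 + 0, so a_5 = 5.
so x = [2; 2, 1, 17, 1, 5].
Convergents (p_i = a_i*p_{i-1} + p_{i-2}, q_i = a_i*q_{i-1} + q_{i-2} with p_{-2}=0, p_{-1}=1, q_{-2}=1, q_{-1}=0), until the denominator exceeds 36:
  i=0: a_0=2, p_0 = 2*1 + 0 = 2, q_0 = 2*0 + 1 = 1.
  i=1: a_1=2, p_1 = 2*2 + 1 = 5, q_1 = 2*1 + 0 = 2.
  i=2: a_2=1, p_2 = 1*5 + 2 = 7, q_2 = 1*2 + 1 = 3.
  i=3: a_3=17, p_3 = 17*7 + 5 = 124, q_3 = 17*3 + 2 = 53.
q_3 = 53 > 36, so the last convergent with denominator <= 36 is p_2/q_2 = 7/3.
The closest fraction with denominator <= 36 is either p_2/q_2 or the intermediate fraction (k*p_2 + p_1)/(k*q_2 + q_1) with the largest k >= 1 whose denominator stays <= 36; these approach x as k grows, and every other convergent or intermediate fraction in range is farther away.
Largest k: floor((36 - q_1)/q_2) = floor((36 - 2)/3) = 11.
That gives (11*7 + 5)/(11*3 + 2) = 82/35.
Compare the errors: |x - 7/3| = |779*3 - 7*333|/(333*3) = 6/999, and |x - 82/35| = |779*35 - 82*333|/(333*35) = 41/11655.
Cross-multiplying, 41*999 = 40959 < 69930 = 6*11655, so 41/11655 is smaller: the intermediate fraction 82/35 is closer to x than 7/3.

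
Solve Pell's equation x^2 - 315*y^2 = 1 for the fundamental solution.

(x, y) = (71, 4)

First expand sqrt(315) as a continued fraction. With x_i = (sqrt(315) + m_i)/d_i and (m_0, d_0) = (0, 1): a_0 = floor(sqrt(315)) = 17, since 17^2 = 289 <= 315 < 324 = 18^2.
Iterate m_{i+1} = d_i*a_i - m_i, d_{i+1} = (315 - m_{i+1}^2)/d_i, a_{i+1} = floor((a_0 + m_{i+1})/d_{i+1}):
  m_1 = 1*17 - 0 = 17, d_1 = (315 - 17^2)/1 = 26/1 = 26, a_1 = floor((17 + 17)/26) = 1.
  m_2 = 26*1 - 17 = 9, d_2 = (315 - 9^2)/26 = 234/26 = 9, a_2 = floor((17 + 9)/9) = 2.
  m_3 = 9*2 - 9 = 9, d_3 = (315 - 9^2)/9 = 234/9 = 26, a_3 = floor((17 + 9)/26) = 1.
  m_4 = 26*1 - 9 = 17, d_4 = (315 - 17^2)/26 = 26/26 = 1, a_4 = floor((17 + 17)/1) = 34.
  m_5 = 1*34 - 17 = 17, d_5 = (315 - 17^2)/1 = 26/1 = 26: (m_5, d_5) = (m_1, d_1) = (17, 26), so from here the quotients repeat a_1, ..., a_4; the period length is 4.
So sqrt(315) = [17; (1, 2, 1, 34)] with period length k = 4.
k is even, so the fundamental solution of x^2 - 315y^2 = 1 is (p_{k-1}, q_{k-1}) = (p_3, q_3); compute convergents through index 3.
Convergents (p_i = a_i*p_{i-1} + p_{i-2}, q_i = a_i*q_{i-1} + q_{i-2} with p_{-2}=0, p_{-1}=1, q_{-2}=1, q_{-1}=0):
  i=0: a_0=17, p_0 = 17*1 + 0 = 17, q_0 = 17*0 + 1 = 1.
  i=1: a_1=1, p_1 = 1*17 + 1 = 18, q_1 = 1*1 + 0 = 1.
  i=2: a_2=2, p_2 = 2*18 + 17 = 53, q_2 = 2*1 + 1 = 3.
  i=3: a_3=1, p_3 = 1*53 + 18 = 71, q_3 = 1*3 + 1 = 4.
Check: 71^2 - 315*4^2 = 5041 - 5040 = 1, so (x, y) = (71, 4) solves the equation, and by the theorem it is the least positive solution.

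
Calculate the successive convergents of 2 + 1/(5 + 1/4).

Using the convergent recurrence p_i = a_i*p_{i-1} + p_{i-2}, q_i = a_i*q_{i-1} + q_{i-2} with p_{-2}=0, p_{-1}=1, q_{-2}=1, q_{-1}=0:
  i=0: a_0=2, p_0 = 2*1 + 0 = 2, q_0 = 2*0 + 1 = 1.
  i=1: a_1=5, p_1 = 5*2 + 1 = 11, q_1 = 5*1 + 0 = 5.
  i=2: a_2=4, p_2 = 4*11 + 2 = 46, q_2 = 4*5 + 1 = 21.

2/1, 11/5, 46/21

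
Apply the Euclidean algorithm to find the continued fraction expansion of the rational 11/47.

[0; 4, 3, 1, 2]

Run the Euclidean algorithm on 11 and 47; the successive quotients are the partial quotients a_0, a_1, ... (each step inverts the fractional part left over by the previous one):
  11 = 0*47 + 11, so a_0 = 0.
  47 = 4*11 + 3, so a_1 = 4.
  11 = 3*3 + 2, so a_2 = 3.
  3 = 1*2 + 1, so a_3 = 1.
  2 = 2*1 + 0, so a_4 = 2.
The remainder reaches 0 after 5 divisions, so the expansion has 5 partial quotients, read off in order.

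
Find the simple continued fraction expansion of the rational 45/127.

[0; 2, 1, 4, 1, 1, 1, 2]

Run the Euclidean algorithm on 45 and 127; the successive quotients are the partial quotients a_0, a_1, ... (each step inverts the fractional part left over by the previous one):
  45 = 0*127 + 45, so a_0 = 0.
  127 = 2*45 + 37, so a_1 = 2.
  45 = 1*37 + 8, so a_2 = 1.
  37 = 4*8 + 5, so a_3 = 4.
  8 = 1*5 + 3, so a_4 = 1.
  5 = 1*3 + 2, so a_5 = 1.
  3 = 1*2 + 1, so a_6 = 1.
  2 = 2*1 + 0, so a_7 = 2.
The remainder reaches 0 after 8 divisions, so the expansion has 8 partial quotients, read off in order.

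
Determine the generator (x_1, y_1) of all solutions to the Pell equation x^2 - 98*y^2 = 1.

(x, y) = (99, 10)

First expand sqrt(98) as a continued fraction. With x_i = (sqrt(98) + m_i)/d_i and (m_0, d_0) = (0, 1): a_0 = floor(sqrt(98)) = 9, since 9^2 = 81 <= 98 < 100 = 10^2.
Iterate m_{i+1} = d_i*a_i - m_i, d_{i+1} = (98 - m_{i+1}^2)/d_i, a_{i+1} = floor((a_0 + m_{i+1})/d_{i+1}):
  m_1 = 1*9 - 0 = 9, d_1 = (98 - 9^2)/1 = 17/1 = 17, a_1 = floor((9 + 9)/17) = 1.
  m_2 = 17*1 - 9 = 8, d_2 = (98 - 8^2)/17 = 34/17 = 2, a_2 = floor((9 + 8)/2) = 8.
  m_3 = 2*8 - 8 = 8, d_3 = (98 - 8^2)/2 = 34/2 = 17, a_3 = floor((9 + 8)/17) = 1.
  m_4 = 17*1 - 8 = 9, d_4 = (98 - 9^2)/17 = 17/17 = 1, a_4 = floor((9 + 9)/1) = 18.
  m_5 = 1*18 - 9 = 9, d_5 = (98 - 9^2)/1 = 17/1 = 17: (m_5, d_5) = (m_1, d_1) = (9, 17), so from here the quotients repeat a_1, ..., a_4; the period length is 4.
So sqrt(98) = [9; (1, 8, 1, 18)] with period length k = 4.
k is even, so the fundamental solution of x^2 - 98y^2 = 1 is (p_{k-1}, q_{k-1}) = (p_3, q_3); compute convergents through index 3.
Convergents (p_i = a_i*p_{i-1} + p_{i-2}, q_i = a_i*q_{i-1} + q_{i-2} with p_{-2}=0, p_{-1}=1, q_{-2}=1, q_{-1}=0):
  i=0: a_0=9, p_0 = 9*1 + 0 = 9, q_0 = 9*0 + 1 = 1.
  i=1: a_1=1, p_1 = 1*9 + 1 = 10, q_1 = 1*1 + 0 = 1.
  i=2: a_2=8, p_2 = 8*10 + 9 = 89, q_2 = 8*1 + 1 = 9.
  i=3: a_3=1, p_3 = 1*89 + 10 = 99, q_3 = 1*9 + 1 = 10.
Check: 99^2 - 98*10^2 = 9801 - 9800 = 1, so (x, y) = (99, 10) solves the equation, and by the theorem it is the least positive solution.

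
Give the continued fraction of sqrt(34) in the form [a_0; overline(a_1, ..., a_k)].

[5; overline(1, 4, 1, 10)]

Write x_i = (sqrt(34) + m_i)/d_i with (m_0, d_0) = (0, 1). a_0 = floor(sqrt(34)) = 5, since 5^2 = 25 <= 34 < 36 = 6^2.
Iterate m_{i+1} = d_i*a_i - m_i, d_{i+1} = (34 - m_{i+1}^2)/d_i, a_{i+1} = floor((a_0 + m_{i+1})/d_{i+1}):
  m_1 = 1*5 - 0 = 5, d_1 = (34 - 5^2)/1 = 9/1 = 9, a_1 = floor((5 + 5)/9) = 1.
  m_2 = 9*1 - 5 = 4, d_2 = (34 - 4^2)/9 = 18/9 = 2, a_2 = floor((5 + 4)/2) = 4.
  m_3 = 2*4 - 4 = 4, d_3 = (34 - 4^2)/2 = 18/2 = 9, a_3 = floor((5 + 4)/9) = 1.
  m_4 = 9*1 - 4 = 5, d_4 = (34 - 5^2)/9 = 9/9 = 1, a_4 = floor((5 + 5)/1) = 10.
  m_5 = 1*10 - 5 = 5, d_5 = (34 - 5^2)/1 = 9/1 = 9: (m_5, d_5) = (m_1, d_1) = (5, 9), so from here the quotients repeat a_1, ..., a_4; the period length is 4.
Hence the expansion of sqrt(34) is a_0 = 5 followed by the repeating block 1, 4, 1, 10 (period 4).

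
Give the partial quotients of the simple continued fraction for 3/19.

[0; 6, 3]

Run the Euclidean algorithm on 3 and 19; the successive quotients are the partial quotients a_0, a_1, ... (each step inverts the fractional part left over by the previous one):
  3 = 0*19 + 3, so a_0 = 0.
  19 = 6*3 + 1, so a_1 = 6.
  3 = 3*1 + 0, so a_2 = 3.
The remainder reaches 0 after 3 divisions, so the expansion has 3 partial quotients, read off in order.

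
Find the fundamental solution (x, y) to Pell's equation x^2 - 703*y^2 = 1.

First expand sqrt(703) as a continued fraction. With x_i = (sqrt(703) + m_i)/d_i and (m_0, d_0) = (0, 1): a_0 = floor(sqrt(703)) = 26, since 26^2 = 676 <= 703 < 729 = 27^2.
Iterate m_{i+1} = d_i*a_i - m_i, d_{i+1} = (703 - m_{i+1}^2)/d_i, a_{i+1} = floor((a_0 + m_{i+1})/d_{i+1}):
  m_1 = 1*26 - 0 = 26, d_1 = (703 - 26^2)/1 = 27/1 = 27, a_1 = floor((26 + 26)/27) = 1.
  m_2 = 27*1 - 26 = 1, d_2 = (703 - 1^2)/27 = 702/27 = 26, a_2 = floor((26 + 1)/26) = 1.
  m_3 = 26*1 - 1 = 25, d_3 = (703 - 25^2)/26 = 78/26 = 3, a_3 = floor((26 + 25)/3) = 17.
  m_4 = 3*17 - 25 = 26, d_4 = (703 - 26^2)/3 = 27/3 = 9, a_4 = floor((26 + 26)/9) = 5.
  m_5 = 9*5 - 26 = 19, d_5 = (703 - 19^2)/9 = 342/9 = 38, a_5 = floor((26 + 19)/38) = 1.
  m_6 = 38*1 - 19 = 19, d_6 = (703 - 19^2)/38 = 342/38 = 9, a_6 = floor((26 + 19)/9) = 5.
  m_7 = 9*5 - 19 = 26, d_7 = (703 - 26^2)/9 = 27/9 = 3, a_7 = floor((26 + 26)/3) = 17.
  m_8 = 3*17 - 26 = 25, d_8 = (703 - 25^2)/3 = 78/3 = 26, a_8 = floor((26 + 25)/26) = 1.
  m_9 = 26*1 - 25 = 1, d_9 = (703 - 1^2)/26 = 702/26 = 27, a_9 = floor((26 + 1)/27) = 1.
  m_10 = 27*1 - 1 = 26, d_10 = (703 - 26^2)/27 = 27/27 = 1, a_10 = floor((26 + 26)/1) = 52.
  m_11 = 1*52 - 26 = 26, d_11 = (703 - 26^2)/1 = 27/1 = 27: (m_11, d_11) = (m_1, d_1) = (26, 27), so from here the quotients repeat a_1, ..., a_10; the period length is 10.
So sqrt(703) = [26; (1, 1, 17, 5, 1, 5, 17, 1, 1, 52)] with period length k = 10.
k is even, so the fundamental solution of x^2 - 703y^2 = 1 is (p_{k-1}, q_{k-1}) = (p_9, q_9); compute convergents through index 9.
Convergents (p_i = a_i*p_{i-1} + p_{i-2}, q_i = a_i*q_{i-1} + q_{i-2} with p_{-2}=0, p_{-1}=1, q_{-2}=1, q_{-1}=0):
  i=0: a_0=26, p_0 = 26*1 + 0 = 26, q_0 = 26*0 + 1 = 1.
  i=1: a_1=1, p_1 = 1*26 + 1 = 27, q_1 = 1*1 + 0 = 1.
  i=2: a_2=1, p_2 = 1*27 + 26 = 53, q_2 = 1*1 + 1 = 2.
  i=3: a_3=17, p_3 = 17*53 + 27 = 928, q_3 = 17*2 + 1 = 35.
  i=4: a_4=5, p_4 = 5*928 + 53 = 4693, q_4 = 5*35 + 2 = 177.
  i=5: a_5=1, p_5 = 1*4693 + 928 = 5621, q_5 = 1*177 + 35 = 212.
  i=6: a_6=5, p_6 = 5*5621 + 4693 = 32798, q_6 = 5*212 + 177 = 1237.
  i=7: a_7=17, p_7 = 17*32798 + 5621 = 563187, q_7 = 17*1237 + 212 = 21241.
  i=8: a_8=1, p_8 = 1*563187 + 32798 = 595985, q_8 = 1*21241 + 1237 = 22478.
  i=9: a_9=1, p_9 = 1*595985 + 563187 = 1159172, q_9 = 1*22478 + 21241 = 43719.
Check: 1159172^2 - 703*43719^2 = 1343679725584 - 1343679725583 = 1, so (x, y) = (1159172, 43719) solves the equation, and by the theorem it is the least positive solution.

(x, y) = (1159172, 43719)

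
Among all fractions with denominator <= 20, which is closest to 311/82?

Expand x = 311/82 as a continued fraction with the Euclidean algorithm:
  311 = 3*82 + 65, so a_0 = 3.
  82 = 1*65 + 17, so a_1 = 1.
  65 = 3*17 + 14, so a_2 = 3.
  17 = 1*14 + 3, so a_3 = 1.
  14 = 4*3 + 2, so a_4 = 4.
  3 = 1*2 + 1, so a_5 = 1.
  2 = 2*1 + 0, so a_6 = 2.
so x = [3; 1, 3, 1, 4, 1, 2].
Convergents (p_i = a_i*p_{i-1} + p_{i-2}, q_i = a_i*q_{i-1} + q_{i-2} with p_{-2}=0, p_{-1}=1, q_{-2}=1, q_{-1}=0), until the denominator exceeds 20:
  i=0: a_0=3, p_0 = 3*1 + 0 = 3, q_0 = 3*0 + 1 = 1.
  i=1: a_1=1, p_1 = 1*3 + 1 = 4, q_1 = 1*1 + 0 = 1.
  i=2: a_2=3, p_2 = 3*4 + 3 = 15, q_2 = 3*1 + 1 = 4.
  i=3: a_3=1, p_3 = 1*15 + 4 = 19, q_3 = 1*4 + 1 = 5.
  i=4: a_4=4, p_4 = 4*19 + 15 = 91, q_4 = 4*5 + 4 = 24.
q_4 = 24 > 20, so the last convergent with denominator <= 20 is p_3/q_3 = 19/5.
The closest fraction with denominator <= 20 is either p_3/q_3 or the intermediate fraction (k*p_3 + p_2)/(k*q_3 + q_2) with the largest k >= 1 whose denominator stays <= 20; these approach x as k grows, and every other convergent or intermediate fraction in range is farther away.
Largest k: floor((20 - q_2)/q_3) = floor((20 - 4)/5) = 3.
That gives (3*19 + 15)/(3*5 + 4) = 72/19.
Compare the errors: |x - 19/5| = |311*5 - 19*82|/(82*5) = 3/410, and |x - 72/19| = |311*19 - 72*82|/(82*19) = 5/1558.
Cross-multiplying, 5*410 = 2050 < 4674 = 3*1558, so 5/1558 is smaller: the intermediate fraction 72/19 is closer to x than 19/5.

72/19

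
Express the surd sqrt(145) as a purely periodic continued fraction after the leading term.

[12; (24)]

Write x_i = (sqrt(145) + m_i)/d_i with (m_0, d_0) = (0, 1). a_0 = floor(sqrt(145)) = 12, since 12^2 = 144 <= 145 < 169 = 13^2.
Iterate m_{i+1} = d_i*a_i - m_i, d_{i+1} = (145 - m_{i+1}^2)/d_i, a_{i+1} = floor((a_0 + m_{i+1})/d_{i+1}):
  m_1 = 1*12 - 0 = 12, d_1 = (145 - 12^2)/1 = 1/1 = 1, a_1 = floor((12 + 12)/1) = 24.
  m_2 = 1*24 - 12 = 12, d_2 = (145 - 12^2)/1 = 1/1 = 1: (m_2, d_2) = (m_1, d_1) = (12, 1), so from here the quotient a_1 repeats; the period length is 1.
Hence the expansion of sqrt(145) is a_0 = 12 followed by the repeating block 24 (period 1).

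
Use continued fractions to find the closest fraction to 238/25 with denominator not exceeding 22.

200/21

Expand x = 238/25 as a continued fraction with the Euclidean algorithm:
  238 = 9*25 + 13, so a_0 = 9.
  25 = 1*13 + 12, so a_1 = 1.
  13 = 1*12 + 1, so a_2 = 1.
  12 = 12*1 + 0, so a_3 = 12.
so x = [9; 1, 1, 12].
Convergents (p_i = a_i*p_{i-1} + p_{i-2}, q_i = a_i*q_{i-1} + q_{i-2} with p_{-2}=0, p_{-1}=1, q_{-2}=1, q_{-1}=0), until the denominator exceeds 22:
  i=0: a_0=9, p_0 = 9*1 + 0 = 9, q_0 = 9*0 + 1 = 1.
  i=1: a_1=1, p_1 = 1*9 + 1 = 10, q_1 = 1*1 + 0 = 1.
  i=2: a_2=1, p_2 = 1*10 + 9 = 19, q_2 = 1*1 + 1 = 2.
  i=3: a_3=12, p_3 = 12*19 + 10 = 238, q_3 = 12*2 + 1 = 25.
q_3 = 25 > 22, so the last convergent with denominator <= 22 is p_2/q_2 = 19/2.
The closest fraction with denominator <= 22 is either p_2/q_2 or the intermediate fraction (k*p_2 + p_1)/(k*q_2 + q_1) with the largest k >= 1 whose denominator stays <= 22; these approach x as k grows, and every other convergent or intermediate fraction in range is farther away.
Largest k: floor((22 - q_1)/q_2) = floor((22 - 1)/2) = 10.
That gives (10*19 + 10)/(10*2 + 1) = 200/21.
Compare the errors: |x - 19/2| = |238*2 - 19*25|/(25*2) = 1/50, and |x - 200/21| = |238*21 - 200*25|/(25*21) = 2/525.
Cross-multiplying, 2*50 = 100 < 525 = 1*525, so 2/525 is smaller: the intermediate fraction 200/21 is closer to x than 19/2.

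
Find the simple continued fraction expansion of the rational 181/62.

[2; 1, 11, 2, 2]

Run the Euclidean algorithm on 181 and 62; the successive quotients are the partial quotients a_0, a_1, ... (each step inverts the fractional part left over by the previous one):
  181 = 2*62 + 57, so a_0 = 2.
  62 = 1*57 + 5, so a_1 = 1.
  57 = 11*5 + 2, so a_2 = 11.
  5 = 2*2 + 1, so a_3 = 2.
  2 = 2*1 + 0, so a_4 = 2.
The remainder reaches 0 after 5 divisions, so the expansion has 5 partial quotients, read off in order.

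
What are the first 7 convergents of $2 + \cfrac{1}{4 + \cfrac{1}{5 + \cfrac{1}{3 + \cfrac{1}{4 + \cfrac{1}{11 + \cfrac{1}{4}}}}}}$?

2/1, 9/4, 47/21, 150/67, 647/289, 7267/3246, 29715/13273

Using the convergent recurrence p_i = a_i*p_{i-1} + p_{i-2}, q_i = a_i*q_{i-1} + q_{i-2} with p_{-2}=0, p_{-1}=1, q_{-2}=1, q_{-1}=0:
  i=0: a_0=2, p_0 = 2*1 + 0 = 2, q_0 = 2*0 + 1 = 1.
  i=1: a_1=4, p_1 = 4*2 + 1 = 9, q_1 = 4*1 + 0 = 4.
  i=2: a_2=5, p_2 = 5*9 + 2 = 47, q_2 = 5*4 + 1 = 21.
  i=3: a_3=3, p_3 = 3*47 + 9 = 150, q_3 = 3*21 + 4 = 67.
  i=4: a_4=4, p_4 = 4*150 + 47 = 647, q_4 = 4*67 + 21 = 289.
  i=5: a_5=11, p_5 = 11*647 + 150 = 7267, q_5 = 11*289 + 67 = 3246.
  i=6: a_6=4, p_6 = 4*7267 + 647 = 29715, q_6 = 4*3246 + 289 = 13273.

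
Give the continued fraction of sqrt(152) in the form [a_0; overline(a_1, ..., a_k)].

Write x_i = (sqrt(152) + m_i)/d_i with (m_0, d_0) = (0, 1). a_0 = floor(sqrt(152)) = 12, since 12^2 = 144 <= 152 < 169 = 13^2.
Iterate m_{i+1} = d_i*a_i - m_i, d_{i+1} = (152 - m_{i+1}^2)/d_i, a_{i+1} = floor((a_0 + m_{i+1})/d_{i+1}):
  m_1 = 1*12 - 0 = 12, d_1 = (152 - 12^2)/1 = 8/1 = 8, a_1 = floor((12 + 12)/8) = 3.
  m_2 = 8*3 - 12 = 12, d_2 = (152 - 12^2)/8 = 8/8 = 1, a_2 = floor((12 + 12)/1) = 24.
  m_3 = 1*24 - 12 = 12, d_3 = (152 - 12^2)/1 = 8/1 = 8: (m_3, d_3) = (m_1, d_1) = (12, 8), so from here the quotients repeat a_1, a_2; the period length is 2.
Hence the expansion of sqrt(152) is a_0 = 12 followed by the repeating block 3, 24 (period 2).

[12; overline(3, 24)]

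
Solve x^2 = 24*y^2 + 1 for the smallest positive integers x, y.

First expand sqrt(24) as a continued fraction. With x_i = (sqrt(24) + m_i)/d_i and (m_0, d_0) = (0, 1): a_0 = floor(sqrt(24)) = 4, since 4^2 = 16 <= 24 < 25 = 5^2.
Iterate m_{i+1} = d_i*a_i - m_i, d_{i+1} = (24 - m_{i+1}^2)/d_i, a_{i+1} = floor((a_0 + m_{i+1})/d_{i+1}):
  m_1 = 1*4 - 0 = 4, d_1 = (24 - 4^2)/1 = 8/1 = 8, a_1 = floor((4 + 4)/8) = 1.
  m_2 = 8*1 - 4 = 4, d_2 = (24 - 4^2)/8 = 8/8 = 1, a_2 = floor((4 + 4)/1) = 8.
  m_3 = 1*8 - 4 = 4, d_3 = (24 - 4^2)/1 = 8/1 = 8: (m_3, d_3) = (m_1, d_1) = (4, 8), so from here the quotients repeat a_1, a_2; the period length is 2.
So sqrt(24) = [4; (1, 8)] with period length k = 2.
k is even, so the fundamental solution of x^2 - 24y^2 = 1 is (p_{k-1}, q_{k-1}) = (p_1, q_1); compute convergents through index 1.
Convergents (p_i = a_i*p_{i-1} + p_{i-2}, q_i = a_i*q_{i-1} + q_{i-2} with p_{-2}=0, p_{-1}=1, q_{-2}=1, q_{-1}=0):
  i=0: a_0=4, p_0 = 4*1 + 0 = 4, q_0 = 4*0 + 1 = 1.
  i=1: a_1=1, p_1 = 1*4 + 1 = 5, q_1 = 1*1 + 0 = 1.
Check: 5^2 - 24*1^2 = 25 - 24 = 1, so (x, y) = (5, 1) solves the equation, and by the theorem it is the least positive solution.

(x, y) = (5, 1)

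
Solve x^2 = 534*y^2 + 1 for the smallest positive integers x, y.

(x, y) = (3678725, 159194)

First expand sqrt(534) as a continued fraction. With x_i = (sqrt(534) + m_i)/d_i and (m_0, d_0) = (0, 1): a_0 = floor(sqrt(534)) = 23, since 23^2 = 529 <= 534 < 576 = 24^2.
Iterate m_{i+1} = d_i*a_i - m_i, d_{i+1} = (534 - m_{i+1}^2)/d_i, a_{i+1} = floor((a_0 + m_{i+1})/d_{i+1}):
  m_1 = 1*23 - 0 = 23, d_1 = (534 - 23^2)/1 = 5/1 = 5, a_1 = floor((23 + 23)/5) = 9.
  m_2 = 5*9 - 23 = 22, d_2 = (534 - 22^2)/5 = 50/5 = 10, a_2 = floor((23 + 22)/10) = 4.
  m_3 = 10*4 - 22 = 18, d_3 = (534 - 18^2)/10 = 210/10 = 21, a_3 = floor((23 + 18)/21) = 1.
  m_4 = 21*1 - 18 = 3, d_4 = (534 - 3^2)/21 = 525/21 = 25, a_4 = floor((23 + 3)/25) = 1.
  m_5 = 25*1 - 3 = 22, d_5 = (534 - 22^2)/25 = 50/25 = 2, a_5 = floor((23 + 22)/2) = 22.
  m_6 = 2*22 - 22 = 22, d_6 = (534 - 22^2)/2 = 50/2 = 25, a_6 = floor((23 + 22)/25) = 1.
  m_7 = 25*1 - 22 = 3, d_7 = (534 - 3^2)/25 = 525/25 = 21, a_7 = floor((23 + 3)/21) = 1.
  m_8 = 21*1 - 3 = 18, d_8 = (534 - 18^2)/21 = 210/21 = 10, a_8 = floor((23 + 18)/10) = 4.
  m_9 = 10*4 - 18 = 22, d_9 = (534 - 22^2)/10 = 50/10 = 5, a_9 = floor((23 + 22)/5) = 9.
  m_10 = 5*9 - 22 = 23, d_10 = (534 - 23^2)/5 = 5/5 = 1, a_10 = floor((23 + 23)/1) = 46.
  m_11 = 1*46 - 23 = 23, d_11 = (534 - 23^2)/1 = 5/1 = 5: (m_11, d_11) = (m_1, d_1) = (23, 5), so from here the quotients repeat a_1, ..., a_10; the period length is 10.
So sqrt(534) = [23; (9, 4, 1, 1, 22, 1, 1, 4, 9, 46)] with period length k = 10.
k is even, so the fundamental solution of x^2 - 534y^2 = 1 is (p_{k-1}, q_{k-1}) = (p_9, q_9); compute convergents through index 9.
Convergents (p_i = a_i*p_{i-1} + p_{i-2}, q_i = a_i*q_{i-1} + q_{i-2} with p_{-2}=0, p_{-1}=1, q_{-2}=1, q_{-1}=0):
  i=0: a_0=23, p_0 = 23*1 + 0 = 23, q_0 = 23*0 + 1 = 1.
  i=1: a_1=9, p_1 = 9*23 + 1 = 208, q_1 = 9*1 + 0 = 9.
  i=2: a_2=4, p_2 = 4*208 + 23 = 855, q_2 = 4*9 + 1 = 37.
  i=3: a_3=1, p_3 = 1*855 + 208 = 1063, q_3 = 1*37 + 9 = 46.
  i=4: a_4=1, p_4 = 1*1063 + 855 = 1918, q_4 = 1*46 + 37 = 83.
  i=5: a_5=22, p_5 = 22*1918 + 1063 = 43259, q_5 = 22*83 + 46 = 1872.
  i=6: a_6=1, p_6 = 1*43259 + 1918 = 45177, q_6 = 1*1872 + 83 = 1955.
  i=7: a_7=1, p_7 = 1*45177 + 43259 = 88436, q_7 = 1*1955 + 1872 = 3827.
  i=8: a_8=4, p_8 = 4*88436 + 45177 = 398921, q_8 = 4*3827 + 1955 = 17263.
  i=9: a_9=9, p_9 = 9*398921 + 88436 = 3678725, q_9 = 9*17263 + 3827 = 159194.
Check: 3678725^2 - 534*159194^2 = 13533017625625 - 13533017625624 = 1, so (x, y) = (3678725, 159194) solves the equation, and by the theorem it is the least positive solution.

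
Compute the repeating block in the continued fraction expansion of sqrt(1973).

Write x_i = (sqrt(1973) + m_i)/d_i with (m_0, d_0) = (0, 1). a_0 = floor(sqrt(1973)) = 44, since 44^2 = 1936 <= 1973 < 2025 = 45^2.
Iterate m_{i+1} = d_i*a_i - m_i, d_{i+1} = (1973 - m_{i+1}^2)/d_i, a_{i+1} = floor((a_0 + m_{i+1})/d_{i+1}):
  m_1 = 1*44 - 0 = 44, d_1 = (1973 - 44^2)/1 = 37/1 = 37, a_1 = floor((44 + 44)/37) = 2.
  m_2 = 37*2 - 44 = 30, d_2 = (1973 - 30^2)/37 = 1073/37 = 29, a_2 = floor((44 + 30)/29) = 2.
  m_3 = 29*2 - 30 = 28, d_3 = (1973 - 28^2)/29 = 1189/29 = 41, a_3 = floor((44 + 28)/41) = 1.
  m_4 = 41*1 - 28 = 13, d_4 = (1973 - 13^2)/41 = 1804/41 = 44, a_4 = floor((44 + 13)/44) = 1.
  m_5 = 44*1 - 13 = 31, d_5 = (1973 - 31^2)/44 = 1012/44 = 23, a_5 = floor((44 + 31)/23) = 3.
  m_6 = 23*3 - 31 = 38, d_6 = (1973 - 38^2)/23 = 529/23 = 23, a_6 = floor((44 + 38)/23) = 3.
  m_7 = 23*3 - 38 = 31, d_7 = (1973 - 31^2)/23 = 1012/23 = 44, a_7 = floor((44 + 31)/44) = 1.
  m_8 = 44*1 - 31 = 13, d_8 = (1973 - 13^2)/44 = 1804/44 = 41, a_8 = floor((44 + 13)/41) = 1.
  m_9 = 41*1 - 13 = 28, d_9 = (1973 - 28^2)/41 = 1189/41 = 29, a_9 = floor((44 + 28)/29) = 2.
  m_10 = 29*2 - 28 = 30, d_10 = (1973 - 30^2)/29 = 1073/29 = 37, a_10 = floor((44 + 30)/37) = 2.
  m_11 = 37*2 - 30 = 44, d_11 = (1973 - 44^2)/37 = 37/37 = 1, a_11 = floor((44 + 44)/1) = 88.
  m_12 = 1*88 - 44 = 44, d_12 = (1973 - 44^2)/1 = 37/1 = 37: (m_12, d_12) = (m_1, d_1) = (44, 37), so from here the quotients repeat a_1, ..., a_11; the period length is 11.
Hence the expansion of sqrt(1973) is a_0 = 44 followed by the repeating block 2, 2, 1, 1, 3, 3, 1, 1, 2, 2, 88 (period 11).

[44; (2, 2, 1, 1, 3, 3, 1, 1, 2, 2, 88)]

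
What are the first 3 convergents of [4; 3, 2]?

4/1, 13/3, 30/7

Using the convergent recurrence p_i = a_i*p_{i-1} + p_{i-2}, q_i = a_i*q_{i-1} + q_{i-2} with p_{-2}=0, p_{-1}=1, q_{-2}=1, q_{-1}=0:
  i=0: a_0=4, p_0 = 4*1 + 0 = 4, q_0 = 4*0 + 1 = 1.
  i=1: a_1=3, p_1 = 3*4 + 1 = 13, q_1 = 3*1 + 0 = 3.
  i=2: a_2=2, p_2 = 2*13 + 4 = 30, q_2 = 2*3 + 1 = 7.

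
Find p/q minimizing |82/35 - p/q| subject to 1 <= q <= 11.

Expand x = 82/35 as a continued fraction with the Euclidean algorithm:
  82 = 2*35 + 12, so a_0 = 2.
  35 = 2*12 + 11, so a_1 = 2.
  12 = 1*11 + 1, so a_2 = 1.
  11 = 11*1 + 0, so a_3 = 11.
so x = [2; 2, 1, 11].
Convergents (p_i = a_i*p_{i-1} + p_{i-2}, q_i = a_i*q_{i-1} + q_{i-2} with p_{-2}=0, p_{-1}=1, q_{-2}=1, q_{-1}=0), until the denominator exceeds 11:
  i=0: a_0=2, p_0 = 2*1 + 0 = 2, q_0 = 2*0 + 1 = 1.
  i=1: a_1=2, p_1 = 2*2 + 1 = 5, q_1 = 2*1 + 0 = 2.
  i=2: a_2=1, p_2 = 1*5 + 2 = 7, q_2 = 1*2 + 1 = 3.
  i=3: a_3=11, p_3 = 11*7 + 5 = 82, q_3 = 11*3 + 2 = 35.
q_3 = 35 > 11, so the last convergent with denominator <= 11 is p_2/q_2 = 7/3.
The closest fraction with denominator <= 11 is either p_2/q_2 or the intermediate fraction (k*p_2 + p_1)/(k*q_2 + q_1) with the largest k >= 1 whose denominator stays <= 11; these approach x as k grows, and every other convergent or intermediate fraction in range is farther away.
Largest k: floor((11 - q_1)/q_2) = floor((11 - 2)/3) = 3.
That gives (3*7 + 5)/(3*3 + 2) = 26/11.
Compare the errors: |x - 7/3| = |82*3 - 7*35|/(35*3) = 1/105, and |x - 26/11| = |82*11 - 26*35|/(35*11) = 8/385.
Cross-multiplying, 1*385 = 385 < 840 = 8*105, so 1/105 is smaller: the convergent 7/3 is closer to x than 26/11.

7/3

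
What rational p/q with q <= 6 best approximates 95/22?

Expand x = 95/22 as a continued fraction with the Euclidean algorithm:
  95 = 4*22 + 7, so a_0 = 4.
  22 = 3*7 + 1, so a_1 = 3.
  7 = 7*1 + 0, so a_2 = 7.
so x = [4; 3, 7].
Convergents (p_i = a_i*p_{i-1} + p_{i-2}, q_i = a_i*q_{i-1} + q_{i-2} with p_{-2}=0, p_{-1}=1, q_{-2}=1, q_{-1}=0), until the denominator exceeds 6:
  i=0: a_0=4, p_0 = 4*1 + 0 = 4, q_0 = 4*0 + 1 = 1.
  i=1: a_1=3, p_1 = 3*4 + 1 = 13, q_1 = 3*1 + 0 = 3.
  i=2: a_2=7, p_2 = 7*13 + 4 = 95, q_2 = 7*3 + 1 = 22.
q_2 = 22 > 6, so the last convergent with denominator <= 6 is p_1/q_1 = 13/3.
The closest fraction with denominator <= 6 is either p_1/q_1 or the intermediate fraction (k*p_1 + p_0)/(k*q_1 + q_0) with the largest k >= 1 whose denominator stays <= 6; these approach x as k grows, and every other convergent or intermediate fraction in range is farther away.
Largest k: floor((6 - q_0)/q_1) = floor((6 - 1)/3) = 1.
That gives (1*13 + 4)/(1*3 + 1) = 17/4.
Compare the errors: |x - 13/3| = |95*3 - 13*22|/(22*3) = 1/66, and |x - 17/4| = |95*4 - 17*22|/(22*4) = 6/88.
Cross-multiplying, 1*88 = 88 < 396 = 6*66, so 1/66 is smaller: the convergent 13/3 is closer to x than 17/4.

13/3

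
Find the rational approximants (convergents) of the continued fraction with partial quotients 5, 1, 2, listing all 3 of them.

Using the convergent recurrence p_i = a_i*p_{i-1} + p_{i-2}, q_i = a_i*q_{i-1} + q_{i-2} with p_{-2}=0, p_{-1}=1, q_{-2}=1, q_{-1}=0:
  i=0: a_0=5, p_0 = 5*1 + 0 = 5, q_0 = 5*0 + 1 = 1.
  i=1: a_1=1, p_1 = 1*5 + 1 = 6, q_1 = 1*1 + 0 = 1.
  i=2: a_2=2, p_2 = 2*6 + 5 = 17, q_2 = 2*1 + 1 = 3.

5/1, 6/1, 17/3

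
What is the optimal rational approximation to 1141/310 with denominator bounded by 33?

92/25

Expand x = 1141/310 as a continued fraction with the Euclidean algorithm:
  1141 = 3*310 + 211, so a_0 = 3.
  310 = 1*211 + 99, so a_1 = 1.
  211 = 2*99 + 13, so a_2 = 2.
  99 = 7*13 + 8, so a_3 = 7.
  13 = 1*8 + 5, so a_4 = 1.
  8 = 1*5 + 3, so a_5 = 1.
  5 = 1*3 + 2, so a_6 = 1.
  3 = 1*2 + 1, so a_7 = 1.
  2 = 2*1 + 0, so a_8 = 2.
so x = [3; 1, 2, 7, 1, 1, 1, 1, 2].
Convergents (p_i = a_i*p_{i-1} + p_{i-2}, q_i = a_i*q_{i-1} + q_{i-2} with p_{-2}=0, p_{-1}=1, q_{-2}=1, q_{-1}=0), until the denominator exceeds 33:
  i=0: a_0=3, p_0 = 3*1 + 0 = 3, q_0 = 3*0 + 1 = 1.
  i=1: a_1=1, p_1 = 1*3 + 1 = 4, q_1 = 1*1 + 0 = 1.
  i=2: a_2=2, p_2 = 2*4 + 3 = 11, q_2 = 2*1 + 1 = 3.
  i=3: a_3=7, p_3 = 7*11 + 4 = 81, q_3 = 7*3 + 1 = 22.
  i=4: a_4=1, p_4 = 1*81 + 11 = 92, q_4 = 1*22 + 3 = 25.
  i=5: a_5=1, p_5 = 1*92 + 81 = 173, q_5 = 1*25 + 22 = 47.
q_5 = 47 > 33, so the last convergent with denominator <= 33 is p_4/q_4 = 92/25.
The closest fraction with denominator <= 33 is either p_4/q_4 or the intermediate fraction (k*p_4 + p_3)/(k*q_4 + q_3) with the largest k >= 1 whose denominator stays <= 33; these approach x as k grows, and every other convergent or intermediate fraction in range is farther away.
Largest k: floor((33 - q_3)/q_4) = floor((33 - 22)/25) = 0.
Since k = 0, no intermediate fraction beyond p_4/q_4 has denominator <= 33, so the convergent 92/25 is the closest (its error is |1141*25 - 92*310|/(310*25) = 5/7750).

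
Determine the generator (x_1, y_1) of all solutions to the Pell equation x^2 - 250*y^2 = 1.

(x, y) = (39480499, 2496966)

First expand sqrt(250) as a continued fraction. With x_i = (sqrt(250) + m_i)/d_i and (m_0, d_0) = (0, 1): a_0 = floor(sqrt(250)) = 15, since 15^2 = 225 <= 250 < 256 = 16^2.
Iterate m_{i+1} = d_i*a_i - m_i, d_{i+1} = (250 - m_{i+1}^2)/d_i, a_{i+1} = floor((a_0 + m_{i+1})/d_{i+1}):
  m_1 = 1*15 - 0 = 15, d_1 = (250 - 15^2)/1 = 25/1 = 25, a_1 = floor((15 + 15)/25) = 1.
  m_2 = 25*1 - 15 = 10, d_2 = (250 - 10^2)/25 = 150/25 = 6, a_2 = floor((15 + 10)/6) = 4.
  m_3 = 6*4 - 10 = 14, d_3 = (250 - 14^2)/6 = 54/6 = 9, a_3 = floor((15 + 14)/9) = 3.
  m_4 = 9*3 - 14 = 13, d_4 = (250 - 13^2)/9 = 81/9 = 9, a_4 = floor((15 + 13)/9) = 3.
  m_5 = 9*3 - 13 = 14, d_5 = (250 - 14^2)/9 = 54/9 = 6, a_5 = floor((15 + 14)/6) = 4.
  m_6 = 6*4 - 14 = 10, d_6 = (250 - 10^2)/6 = 150/6 = 25, a_6 = floor((15 + 10)/25) = 1.
  m_7 = 25*1 - 10 = 15, d_7 = (250 - 15^2)/25 = 25/25 = 1, a_7 = floor((15 + 15)/1) = 30.
  m_8 = 1*30 - 15 = 15, d_8 = (250 - 15^2)/1 = 25/1 = 25: (m_8, d_8) = (m_1, d_1) = (15, 25), so from here the quotients repeat a_1, ..., a_7; the period length is 7.
So sqrt(250) = [15; (1, 4, 3, 3, 4, 1, 30)] with period length k = 7.
k is odd, so (p_{k-1}, q_{k-1}) only solves x^2 - 250y^2 = -1 and the fundamental solution of x^2 - 250y^2 = 1 is (p_{2k-1}, q_{2k-1}) = (p_13, q_13); compute convergents through index 13, running through the period twice.
Convergents (p_i = a_i*p_{i-1} + p_{i-2}, q_i = a_i*q_{i-1} + q_{i-2} with p_{-2}=0, p_{-1}=1, q_{-2}=1, q_{-1}=0):
  i=0: a_0=15, p_0 = 15*1 + 0 = 15, q_0 = 15*0 + 1 = 1.
  i=1: a_1=1, p_1 = 1*15 + 1 = 16, q_1 = 1*1 + 0 = 1.
  i=2: a_2=4, p_2 = 4*16 + 15 = 79, q_2 = 4*1 + 1 = 5.
  i=3: a_3=3, p_3 = 3*79 + 16 = 253, q_3 = 3*5 + 1 = 16.
  i=4: a_4=3, p_4 = 3*253 + 79 = 838, q_4 = 3*16 + 5 = 53.
  i=5: a_5=4, p_5 = 4*838 + 253 = 3605, q_5 = 4*53 + 16 = 228.
  i=6: a_6=1, p_6 = 1*3605 + 838 = 4443, q_6 = 1*228 + 53 = 281.
  i=7: a_7=30, p_7 = 30*4443 + 3605 = 136895, q_7 = 30*281 + 228 = 8658.
  i=8: a_8=1, p_8 = 1*136895 + 4443 = 141338, q_8 = 1*8658 + 281 = 8939.
  i=9: a_9=4, p_9 = 4*141338 + 136895 = 702247, q_9 = 4*8939 + 8658 = 44414.
  i=10: a_10=3, p_10 = 3*702247 + 141338 = 2248079, q_10 = 3*44414 + 8939 = 142181.
  i=11: a_11=3, p_11 = 3*2248079 + 702247 = 7446484, q_11 = 3*142181 + 44414 = 470957.
  i=12: a_12=4, p_12 = 4*7446484 + 2248079 = 32034015, q_12 = 4*470957 + 142181 = 2026009.
  i=13: a_13=1, p_13 = 1*32034015 + 7446484 = 39480499, q_13 = 1*2026009 + 470957 = 2496966.
Indeed p_6^2 - 250*q_6^2 = 19740249 - 19740250 = -1, not +1.
Check: 39480499^2 - 250*2496966^2 = 1558709801289001 - 1558709801289000 = 1, so (x, y) = (39480499, 2496966) solves the equation, and by the theorem it is the least positive solution.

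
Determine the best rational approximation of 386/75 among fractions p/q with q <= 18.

Expand x = 386/75 as a continued fraction with the Euclidean algorithm:
  386 = 5*75 + 11, so a_0 = 5.
  75 = 6*11 + 9, so a_1 = 6.
  11 = 1*9 + 2, so a_2 = 1.
  9 = 4*2 + 1, so a_3 = 4.
  2 = 2*1 + 0, so a_4 = 2.
so x = [5; 6, 1, 4, 2].
Convergents (p_i = a_i*p_{i-1} + p_{i-2}, q_i = a_i*q_{i-1} + q_{i-2} with p_{-2}=0, p_{-1}=1, q_{-2}=1, q_{-1}=0), until the denominator exceeds 18:
  i=0: a_0=5, p_0 = 5*1 + 0 = 5, q_0 = 5*0 + 1 = 1.
  i=1: a_1=6, p_1 = 6*5 + 1 = 31, q_1 = 6*1 + 0 = 6.
  i=2: a_2=1, p_2 = 1*31 + 5 = 36, q_2 = 1*6 + 1 = 7.
  i=3: a_3=4, p_3 = 4*36 + 31 = 175, q_3 = 4*7 + 6 = 34.
q_3 = 34 > 18, so the last convergent with denominator <= 18 is p_2/q_2 = 36/7.
The closest fraction with denominator <= 18 is either p_2/q_2 or the intermediate fraction (k*p_2 + p_1)/(k*q_2 + q_1) with the largest k >= 1 whose denominator stays <= 18; these approach x as k grows, and every other convergent or intermediate fraction in range is farther away.
Largest k: floor((18 - q_1)/q_2) = floor((18 - 6)/7) = 1.
That gives (1*36 + 31)/(1*7 + 6) = 67/13.
Compare the errors: |x - 36/7| = |386*7 - 36*75|/(75*7) = 2/525, and |x - 67/13| = |386*13 - 67*75|/(75*13) = 7/975.
Cross-multiplying, 2*975 = 1950 < 3675 = 7*525, so 2/525 is smaller: the convergent 36/7 is closer to x than 67/13.

36/7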